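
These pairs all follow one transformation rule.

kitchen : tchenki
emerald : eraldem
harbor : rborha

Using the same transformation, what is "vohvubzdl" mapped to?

The transformation: move the first 2 characters to the end (rotate left by 2).
So "vohvubzdl" becomes "hvubzdlvo".

hvubzdlvo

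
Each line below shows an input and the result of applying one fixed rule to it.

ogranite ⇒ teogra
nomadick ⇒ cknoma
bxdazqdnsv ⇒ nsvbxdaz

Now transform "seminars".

rssemi

In each case the input is transformed by: swap the front and back halves of the string, then delete the first 2 characters.
"seminars" → "narssemi" → "rssemi".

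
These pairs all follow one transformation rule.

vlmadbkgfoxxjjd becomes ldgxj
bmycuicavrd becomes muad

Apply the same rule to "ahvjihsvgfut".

hivu

What's happening: keep one character in every 3, starting at position 2 (positions 2nd, 5th, 8th, ...).
For "ahvjihsvgfut" the result is "hivu".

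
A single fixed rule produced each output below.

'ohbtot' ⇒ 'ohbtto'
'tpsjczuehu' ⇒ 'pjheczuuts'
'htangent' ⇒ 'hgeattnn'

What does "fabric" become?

cbarif

Rule — sort the characters into reverse alphabetical order, then swap the front and back halves of the string.
Working it through for "fabric": intermediate "rifcba", final "cbarif".
(Check on "tpsjczuehu": → "zuutspjhec" → "pjheczuuts" ✓)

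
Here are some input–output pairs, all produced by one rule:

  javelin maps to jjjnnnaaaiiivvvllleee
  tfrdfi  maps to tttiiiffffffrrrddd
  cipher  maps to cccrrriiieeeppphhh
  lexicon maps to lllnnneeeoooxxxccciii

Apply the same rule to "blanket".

bbbtttllleeeaaakkknnn

The rule is to take characters alternately from the front and the back (1st, last, 2nd, 2nd-last, ...), then repeat every character 3 times.
For "blanket", step one produces "btleakn"; step two turns that into "bbbtttllleeeaaakkknnn".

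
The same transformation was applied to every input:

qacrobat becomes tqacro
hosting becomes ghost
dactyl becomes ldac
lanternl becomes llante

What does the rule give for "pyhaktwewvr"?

The rule is to move the last 3 characters to the front (rotate right by 3), then delete the first 2 characters.
On "pyhaktwewvr": the first step gives "wvrpyhaktwe", and the second then gives "rpyhaktwe".
(Check on "lanternl": → "rnllante" → "llante" ✓)

rpyhaktwe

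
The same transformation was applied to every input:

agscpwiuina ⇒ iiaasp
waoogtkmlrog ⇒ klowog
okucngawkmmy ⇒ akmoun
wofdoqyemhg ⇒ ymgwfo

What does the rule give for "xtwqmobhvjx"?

bvxxwm

What's happening: keep every other character starting from the first (positions 1st, 3rd, 5th, ...), then move the first 3 characters to the end (rotate left by 3).
Doing the same to "xtwqmobhvjx": "bvxxwm".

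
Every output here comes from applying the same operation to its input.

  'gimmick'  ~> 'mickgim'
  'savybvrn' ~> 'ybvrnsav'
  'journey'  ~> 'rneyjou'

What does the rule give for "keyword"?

wordkey

What's happening: move the first 3 characters to the end (rotate left by 3).
Doing the same to "keyword": "wordkey".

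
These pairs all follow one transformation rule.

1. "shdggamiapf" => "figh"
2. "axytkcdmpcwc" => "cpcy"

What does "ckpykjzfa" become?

In each case the input is transformed by: reverse the string, then keep one character in every 3, starting at position 1 (positions 1st, 4th, 7th, ...).
Working it through for "ckpykjzfa": intermediate "afzjkypkc", final "ajp".

ajp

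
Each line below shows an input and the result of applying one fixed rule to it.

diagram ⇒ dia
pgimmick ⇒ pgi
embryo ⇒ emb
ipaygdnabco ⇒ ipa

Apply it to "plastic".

What's happening: keep only the first 3 characters.
So "plastic" becomes "pla".

pla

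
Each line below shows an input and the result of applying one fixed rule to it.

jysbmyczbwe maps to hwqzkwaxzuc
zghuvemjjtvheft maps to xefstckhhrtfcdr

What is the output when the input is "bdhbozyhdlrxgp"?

zbfzmxwfbjpven

The rule is to shift every letter 2 places backward in the alphabet (wrapping around).
On "bdhbozyhdlrxgp" that produces "zbfzmxwfbjpven".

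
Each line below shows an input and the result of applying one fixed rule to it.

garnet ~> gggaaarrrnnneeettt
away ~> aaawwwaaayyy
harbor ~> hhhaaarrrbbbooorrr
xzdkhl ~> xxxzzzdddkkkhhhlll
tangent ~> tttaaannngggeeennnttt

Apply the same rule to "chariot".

Looking at the pairs, the operation is to repeat every character 3 times.
On "chariot" that produces "ccchhhaaarrriiiooottt".

ccchhhaaarrriiiooottt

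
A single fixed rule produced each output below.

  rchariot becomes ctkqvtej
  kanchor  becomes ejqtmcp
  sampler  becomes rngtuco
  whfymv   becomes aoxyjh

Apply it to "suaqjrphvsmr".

sltrjxuotuwc

Each output is the input with this applied: move the first 3 characters to the end (rotate left by 3), then shift every letter 2 places forward in the alphabet (wrapping around).
Working it through for "suaqjrphvsmr": intermediate "qjrphvsmrsua", final "sltrjxuotuwc".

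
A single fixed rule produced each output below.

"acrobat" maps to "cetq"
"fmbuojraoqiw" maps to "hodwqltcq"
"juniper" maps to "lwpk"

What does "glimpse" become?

The rule is to delete the last 3 characters, then shift every letter 2 places forward in the alphabet (wrapping around).
Working it through for "glimpse": intermediate "glim", final "inko".

inko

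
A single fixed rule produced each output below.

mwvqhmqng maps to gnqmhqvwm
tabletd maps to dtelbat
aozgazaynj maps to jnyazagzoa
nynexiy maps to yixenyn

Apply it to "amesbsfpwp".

pwpfsbsema

Looking at the pairs, the operation is to reverse the string.
Doing the same to "amesbsfpwp": "pwpfsbsema".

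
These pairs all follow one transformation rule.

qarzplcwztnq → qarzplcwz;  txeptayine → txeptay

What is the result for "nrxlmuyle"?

nrxlmu

The pattern: delete the last 3 characters.
"nrxlmuyle" → "nrxlmu".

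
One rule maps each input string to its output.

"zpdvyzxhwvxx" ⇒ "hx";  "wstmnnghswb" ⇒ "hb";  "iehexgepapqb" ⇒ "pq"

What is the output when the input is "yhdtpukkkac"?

kc

Rule — keep one character in every 3, starting at position 2 (positions 2nd, 5th, 8th, ...), then delete the first 2 characters.
For "yhdtpukkkac" the result is "kc".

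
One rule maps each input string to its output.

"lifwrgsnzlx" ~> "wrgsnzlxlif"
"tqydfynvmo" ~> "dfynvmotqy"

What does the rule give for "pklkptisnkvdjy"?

kptisnkvdjypkl

Looking at the pairs, the operation is to move the first 3 characters to the end (rotate left by 3).
Doing the same to "pklkptisnkvdjy": "kptisnkvdjypkl".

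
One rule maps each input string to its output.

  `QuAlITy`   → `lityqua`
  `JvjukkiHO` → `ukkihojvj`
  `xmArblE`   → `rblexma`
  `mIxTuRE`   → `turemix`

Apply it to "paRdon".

What's happening: move the first 3 characters to the end (rotate left by 3), then convert every letter to lowercase.
Applying both steps to "paRdon": "donpaR", then "donpar".

donpar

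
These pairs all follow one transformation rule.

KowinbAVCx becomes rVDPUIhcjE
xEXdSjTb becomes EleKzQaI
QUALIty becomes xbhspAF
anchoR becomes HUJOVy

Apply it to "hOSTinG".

What's happening: shift every letter 7 places forward in the alphabet (wrapping around), then flip the case of every letter.
Starting from "hOSTinG": after the first operation, "oVZApuN"; after the second, "OvzaPUn".
(Check on "KowinbAVCx": → "RvdpuiHCJe" → "rVDPUIhcjE" ✓)

OvzaPUn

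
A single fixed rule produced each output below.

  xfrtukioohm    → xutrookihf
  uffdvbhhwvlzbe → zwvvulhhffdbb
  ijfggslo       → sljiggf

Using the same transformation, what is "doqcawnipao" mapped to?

wqponidcaa

The rule is to delete the last character, then sort the characters into reverse alphabetical order.
On "doqcawnipao": the first step gives "doqcawnipa", and the second then gives "wqponidcaa".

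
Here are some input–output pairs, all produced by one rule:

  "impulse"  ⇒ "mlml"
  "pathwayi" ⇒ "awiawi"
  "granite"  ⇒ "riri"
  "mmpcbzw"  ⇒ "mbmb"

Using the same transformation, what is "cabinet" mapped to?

anan

Rule — keep one character in every 3, starting at position 2 (positions 2nd, 5th, 8th, ...), then write the whole string twice.
On "cabinet" that produces "anan".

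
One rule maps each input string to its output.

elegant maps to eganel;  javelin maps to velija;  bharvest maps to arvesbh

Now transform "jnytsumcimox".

ytsumcimojn

What's happening: delete the last character, then move the first 2 characters to the end (rotate left by 2).
"jnytsumcimox" → "jnytsumcimo" → "ytsumcimojn".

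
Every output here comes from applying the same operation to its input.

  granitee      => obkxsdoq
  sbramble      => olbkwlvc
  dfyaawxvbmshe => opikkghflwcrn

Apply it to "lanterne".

In each case the input is transformed by: swap the first and last characters, then shift every letter 10 places forward in the alphabet (wrapping around).
"lanterne" → "eanternl" → "okxdobxv".

okxdobxv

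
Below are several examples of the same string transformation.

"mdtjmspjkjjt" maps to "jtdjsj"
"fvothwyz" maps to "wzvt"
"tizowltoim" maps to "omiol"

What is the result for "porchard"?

The pattern: keep every other character starting from the second (positions 2nd, 4th, 6th, ...), then move the last 2 characters to the front (rotate right by 2).
On "porchard": the first step gives "ocad", and the second then gives "adoc".

adoc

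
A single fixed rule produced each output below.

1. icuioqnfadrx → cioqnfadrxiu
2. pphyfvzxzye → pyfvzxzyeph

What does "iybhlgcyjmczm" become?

The rule is to move the first 2 characters to the end (rotate left by 2), then swap the first and last characters.
"iybhlgcyjmczm" → "bhlgcyjmczmiy" → "yhlgcyjmczmib".

yhlgcyjmczmib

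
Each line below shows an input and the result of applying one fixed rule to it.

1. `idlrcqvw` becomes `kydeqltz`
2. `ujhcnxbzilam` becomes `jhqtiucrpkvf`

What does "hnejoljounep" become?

The pattern: swap the front and back halves of the string, then shift every letter 8 places forward in the alphabet (wrapping around).
For "hnejoljounep", step one produces "jounephnejol"; step two turns that into "rwcvmxpvmrwt".

rwcvmxpvmrwt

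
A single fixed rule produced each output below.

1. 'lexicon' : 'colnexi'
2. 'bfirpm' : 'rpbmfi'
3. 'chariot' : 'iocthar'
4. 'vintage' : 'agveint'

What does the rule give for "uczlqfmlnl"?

lnulczlqfm

Rule — swap the first and last characters, then move the last 3 characters to the front (rotate right by 3).
Starting from "uczlqfmlnl": after the first operation, "lczlqfmlnu"; after the second, "lnulczlqfm".
(Check on "bfirpm": → "mfirpb" → "rpbmfi" ✓)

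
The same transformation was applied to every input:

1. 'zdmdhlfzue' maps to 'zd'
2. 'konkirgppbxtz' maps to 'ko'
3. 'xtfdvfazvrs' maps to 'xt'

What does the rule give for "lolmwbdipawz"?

lo

The transformation: keep only the first 2 characters.
So "lolmwbdipawz" becomes "lo".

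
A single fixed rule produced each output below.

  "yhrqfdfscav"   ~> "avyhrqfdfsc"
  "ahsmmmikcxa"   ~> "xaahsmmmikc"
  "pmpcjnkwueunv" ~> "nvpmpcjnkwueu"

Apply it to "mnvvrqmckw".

kwmnvvrqmc

Rule — move the last 2 characters to the front (rotate right by 2).
For "mnvvrqmckw" the result is "kwmnvvrqmc".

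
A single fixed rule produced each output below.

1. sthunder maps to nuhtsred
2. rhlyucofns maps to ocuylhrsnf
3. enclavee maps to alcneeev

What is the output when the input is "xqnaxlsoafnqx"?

faoslxanqxxqn

Looking at the pairs, the operation is to reverse the string, then move the first 3 characters to the end (rotate left by 3).
Applying that to "xqnaxlsoafnqx" gives "faoslxanqxxqn".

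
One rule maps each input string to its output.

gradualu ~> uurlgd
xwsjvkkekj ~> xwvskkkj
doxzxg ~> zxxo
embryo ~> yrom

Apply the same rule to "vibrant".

Each output is the input with this applied: sort the characters into reverse alphabetical order, then delete the last 2 characters.
On "vibrant" that produces "vtrni".
(Check on "gradualu": → "uurlgdaa" → "uurlgd" ✓)

vtrni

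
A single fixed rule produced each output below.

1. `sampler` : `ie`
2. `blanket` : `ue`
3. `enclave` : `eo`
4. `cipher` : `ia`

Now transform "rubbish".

Rule — shift every letter 7 places backward in the alphabet (wrapping around), then keep only the vowels.
Working it through for "rubbish": intermediate "knuubla", final "uua".

uua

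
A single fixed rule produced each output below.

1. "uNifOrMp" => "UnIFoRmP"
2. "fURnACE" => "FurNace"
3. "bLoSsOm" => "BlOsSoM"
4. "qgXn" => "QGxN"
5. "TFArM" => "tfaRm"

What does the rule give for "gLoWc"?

GlOwC

Looking at the pairs, the operation is to flip the case of every letter.
For "gLoWc" the result is "GlOwC".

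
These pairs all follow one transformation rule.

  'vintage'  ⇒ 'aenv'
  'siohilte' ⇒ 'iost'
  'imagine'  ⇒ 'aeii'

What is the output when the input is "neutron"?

nnru

The transformation: keep every other character starting from the first (positions 1st, 3rd, 5th, ...), then sort the characters into alphabetical order.
Working it through for "neutron": intermediate "nurn", final "nnru".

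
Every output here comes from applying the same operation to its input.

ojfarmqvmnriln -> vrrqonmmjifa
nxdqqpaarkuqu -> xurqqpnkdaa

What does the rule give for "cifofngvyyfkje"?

Each output is the input with this applied: delete the last 2 characters, then sort the characters into reverse alphabetical order.
"cifofngvyyfkje" → "cifofngvyyfk" → "yyvonkigfffc".

yyvonkigfffc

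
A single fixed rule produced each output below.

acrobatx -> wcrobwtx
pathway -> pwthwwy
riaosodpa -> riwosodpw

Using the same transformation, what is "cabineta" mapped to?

cwbinetw

Each output is the input with this applied: replace every "a" with "w".
"cabineta" → "cwbinetw".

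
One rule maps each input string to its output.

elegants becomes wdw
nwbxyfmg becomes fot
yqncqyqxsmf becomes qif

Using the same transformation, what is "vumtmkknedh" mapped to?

nme

What's happening: shift every letter 8 places backward in the alphabet (wrapping around), then keep only the first 3 characters.
Applying both steps to "vumtmkknedh": "nmeleccfwvz", then "nme".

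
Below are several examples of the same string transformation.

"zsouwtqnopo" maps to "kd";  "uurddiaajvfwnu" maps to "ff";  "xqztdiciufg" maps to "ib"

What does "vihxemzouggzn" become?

The rule is to shift every letter 11 places forward in the alphabet (wrapping around), then keep only the first 2 characters.
On "vihxemzouggzn": the first step gives "gtsipxkzfrrky", and the second then gives "gt".

gt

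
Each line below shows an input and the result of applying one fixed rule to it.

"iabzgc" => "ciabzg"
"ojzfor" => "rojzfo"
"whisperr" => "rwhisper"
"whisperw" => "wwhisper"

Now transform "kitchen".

nkitche

The pattern: move the last character to the front.
So "kitchen" becomes "nkitche".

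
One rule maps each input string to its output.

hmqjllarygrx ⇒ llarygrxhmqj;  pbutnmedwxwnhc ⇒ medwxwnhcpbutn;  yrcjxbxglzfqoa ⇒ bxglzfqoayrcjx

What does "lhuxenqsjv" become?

xenqsjvlhu

Rule — swap the front and back halves of the string, then move the last 2 characters to the front (rotate right by 2).
On "lhuxenqsjv": the first step gives "nqsjvlhuxe", and the second then gives "xenqsjvlhu".
(Check on "hmqjllarygrx": → "arygrxhmqjll" → "llarygrxhmqj" ✓)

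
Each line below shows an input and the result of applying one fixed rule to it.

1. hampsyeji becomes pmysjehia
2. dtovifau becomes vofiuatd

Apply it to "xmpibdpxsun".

ipdbxpusxnm

Looking at the pairs, the operation is to move the first 2 characters to the end (rotate left by 2), then swap each adjacent pair of characters (1↔2, 3↔4, ...).
On "xmpibdpxsun": the first step gives "pibdpxsunxm", and the second then gives "ipdbxpusxnm".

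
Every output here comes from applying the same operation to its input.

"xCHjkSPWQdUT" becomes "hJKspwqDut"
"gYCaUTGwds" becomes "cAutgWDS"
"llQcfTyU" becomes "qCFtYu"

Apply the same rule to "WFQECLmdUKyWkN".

The rule is to flip the case of every letter, then delete the first 2 characters.
Working it through for "WFQECLmdUKyWkN": intermediate "wfqeclMDukYwKn", final "qeclMDukYwKn".
(Check on "gYCaUTGwds": → "GycAutgWDS" → "cAutgWDS" ✓)

qeclMDukYwKn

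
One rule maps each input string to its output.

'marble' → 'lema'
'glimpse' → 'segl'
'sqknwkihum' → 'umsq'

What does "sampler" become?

ersa

Each output is the input with this applied: move the last 2 characters to the front (rotate right by 2), then keep only the first 4 characters.
For "sampler" the result is "ersa".
(Check on "glimpse": → "seglimp" → "segl" ✓)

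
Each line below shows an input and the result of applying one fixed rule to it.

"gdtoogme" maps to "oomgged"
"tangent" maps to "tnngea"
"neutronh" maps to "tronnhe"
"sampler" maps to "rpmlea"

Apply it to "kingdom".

What's happening: sort the characters into reverse alphabetical order, then delete the first character.
Applying both steps to "kingdom": "onmkigd", then "nmkigd".

nmkigd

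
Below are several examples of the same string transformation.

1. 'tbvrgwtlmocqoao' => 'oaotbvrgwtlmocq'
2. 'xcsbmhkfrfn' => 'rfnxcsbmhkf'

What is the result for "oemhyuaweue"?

What's happening: move the last 3 characters to the front (rotate right by 3).
Applying that to "oemhyuaweue" gives "eueoemhyuaw".

eueoemhyuaw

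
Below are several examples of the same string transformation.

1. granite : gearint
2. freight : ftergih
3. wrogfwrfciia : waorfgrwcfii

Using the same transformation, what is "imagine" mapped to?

ieamign

Each output is the input with this applied: move the last character to the front, then swap each adjacent pair of characters (1↔2, 3↔4, ...).
On "imagine": the first step gives "eimagin", and the second then gives "ieamign".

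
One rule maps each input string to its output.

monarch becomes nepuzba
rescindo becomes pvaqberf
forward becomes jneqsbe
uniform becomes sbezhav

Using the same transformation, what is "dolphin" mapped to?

In each case the input is transformed by: move the first 3 characters to the end (rotate left by 3), then shift every letter 13 places forward in the alphabet (wrapping around) — i.e. ROT13.
On "dolphin": the first step gives "phindol", and the second then gives "cuvaqby".

cuvaqby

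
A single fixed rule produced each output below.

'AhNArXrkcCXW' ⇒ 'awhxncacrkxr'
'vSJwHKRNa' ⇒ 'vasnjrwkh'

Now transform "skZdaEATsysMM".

The transformation: take characters alternately from the front and the back (1st, last, 2nd, 2nd-last, ...), then convert every letter to lowercase.
On "skZdaEATsysMM": the first step gives "sMkMZsdyasETA", and the second then gives "smkmzsdyaseta".
(Check on "AhNArXrkcCXW": → "AWhXNCAcrkXr" → "awhxncacrkxr" ✓)

smkmzsdyaseta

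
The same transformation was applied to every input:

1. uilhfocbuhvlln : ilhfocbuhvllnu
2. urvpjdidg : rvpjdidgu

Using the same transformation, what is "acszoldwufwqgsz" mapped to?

cszoldwufwqgsza

The transformation: move the first character to the end.
"acszoldwufwqgsz" → "cszoldwufwqgsza".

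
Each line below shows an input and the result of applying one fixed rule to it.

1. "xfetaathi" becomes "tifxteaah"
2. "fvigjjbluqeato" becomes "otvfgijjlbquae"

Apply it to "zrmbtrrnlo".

Each output is the input with this applied: swap each adjacent pair of characters (1↔2, 3↔4, ...), then move the last 2 characters to the front (rotate right by 2).
On "zrmbtrrnlo": the first step gives "rzbmrtnrol", and the second then gives "olrzbmrtnr".

olrzbmrtnr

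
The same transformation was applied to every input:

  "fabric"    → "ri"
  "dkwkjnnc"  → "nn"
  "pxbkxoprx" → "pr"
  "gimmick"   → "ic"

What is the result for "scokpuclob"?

lo

The pattern: move the last 3 characters to the front (rotate right by 3), then keep only the first 2 characters.
Starting from "scokpuclob": after the first operation, "lobscokpuc"; after the second, "lo".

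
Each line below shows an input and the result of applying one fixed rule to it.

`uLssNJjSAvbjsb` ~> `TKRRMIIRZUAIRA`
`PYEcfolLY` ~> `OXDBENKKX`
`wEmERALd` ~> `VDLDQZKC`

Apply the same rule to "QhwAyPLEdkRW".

PGVZXOKDCJQV

The transformation: shift every letter 1 place backward in the alphabet (wrapping around), then convert every letter to uppercase.
Working it through for "QhwAyPLEdkRW": intermediate "PgvZxOKDcjQV", final "PGVZXOKDCJQV".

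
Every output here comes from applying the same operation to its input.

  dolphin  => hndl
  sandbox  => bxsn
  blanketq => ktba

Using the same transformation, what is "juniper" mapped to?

In each case the input is transformed by: keep every other character starting from the first (positions 1st, 3rd, 5th, ...), then move the first 2 characters to the end (rotate left by 2).
Working it through for "juniper": intermediate "jnpr", final "prjn".

prjn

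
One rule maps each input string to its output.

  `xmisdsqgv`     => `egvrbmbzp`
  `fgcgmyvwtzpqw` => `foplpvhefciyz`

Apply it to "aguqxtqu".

The transformation: move the last character to the front, then shift every letter 9 places forward in the alphabet (wrapping around).
"aguqxtqu" → "uaguqxtq" → "djpdzgcz".

djpdzgcz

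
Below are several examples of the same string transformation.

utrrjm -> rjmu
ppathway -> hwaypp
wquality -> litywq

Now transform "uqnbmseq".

The pattern: swap the front and back halves of the string, then delete the last 2 characters.
Working it through for "uqnbmseq": intermediate "msequqnb", final "msequq".

msequq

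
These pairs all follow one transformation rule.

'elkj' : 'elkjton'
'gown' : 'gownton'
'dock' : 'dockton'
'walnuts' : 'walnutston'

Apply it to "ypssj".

What's happening: append "ton".
On "ypssj" that produces "ypssjton".

ypssjton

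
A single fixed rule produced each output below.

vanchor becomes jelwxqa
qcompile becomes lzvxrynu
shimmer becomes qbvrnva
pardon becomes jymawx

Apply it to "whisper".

qfbrnya

In each case the input is transformed by: shift every letter 9 places forward in the alphabet (wrapping around), then swap each adjacent pair of characters (1↔2, 3↔4, ...).
Applying that to "whisper" gives "qfbrnya".
(Check on "qcompile": → "zlxvyrun" → "lzvxrynu" ✓)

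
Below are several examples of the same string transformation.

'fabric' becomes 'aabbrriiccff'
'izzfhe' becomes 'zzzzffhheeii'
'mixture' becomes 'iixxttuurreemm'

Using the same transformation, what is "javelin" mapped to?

aavveelliinnjj

In each case the input is transformed by: move the first character to the end, then double every character.
Starting from "javelin": after the first operation, "avelinj"; after the second, "aavveelliinnjj".
(Check on "izzfhe": → "zzfhei" → "zzzzffhheeii" ✓)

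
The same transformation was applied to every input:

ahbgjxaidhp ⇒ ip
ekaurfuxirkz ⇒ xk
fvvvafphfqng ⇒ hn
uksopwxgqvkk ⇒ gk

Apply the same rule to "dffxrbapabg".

pg

Looking at the pairs, the operation is to keep one character in every 3, starting at position 2 (positions 2nd, 5th, 8th, ...), then delete the first 2 characters.
On "dffxrbapabg": the first step gives "frpg", and the second then gives "pg".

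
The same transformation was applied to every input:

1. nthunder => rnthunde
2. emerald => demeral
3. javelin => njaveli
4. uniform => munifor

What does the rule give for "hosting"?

ghostin

What's happening: move the last character to the front.
For "hosting" the result is "ghostin".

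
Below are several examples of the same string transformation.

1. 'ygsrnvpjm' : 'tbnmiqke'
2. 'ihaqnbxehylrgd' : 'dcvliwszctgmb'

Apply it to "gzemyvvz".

buzhtqq

The pattern: delete the last character, then shift every letter 5 places backward in the alphabet (wrapping around).
On "gzemyvvz": the first step gives "gzemyvv", and the second then gives "buzhtqq".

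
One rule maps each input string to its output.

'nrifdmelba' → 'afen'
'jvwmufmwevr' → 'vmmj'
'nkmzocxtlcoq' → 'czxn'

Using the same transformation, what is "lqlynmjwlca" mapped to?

cyjl

Rule — keep one character in every 3, starting at position 1 (positions 1st, 4th, 7th, ...), then swap the first and last characters.
On "lqlynmjwlca" that produces "cyjl".
(Check on "nkmzocxtlcoq": → "nzxc" → "czxn" ✓)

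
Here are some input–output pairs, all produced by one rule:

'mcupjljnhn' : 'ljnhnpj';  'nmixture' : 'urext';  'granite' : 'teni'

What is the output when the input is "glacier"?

erci

Each output is the input with this applied: delete the first 3 characters, then move the first 2 characters to the end (rotate left by 2).
Starting from "glacier": after the first operation, "cier"; after the second, "erci".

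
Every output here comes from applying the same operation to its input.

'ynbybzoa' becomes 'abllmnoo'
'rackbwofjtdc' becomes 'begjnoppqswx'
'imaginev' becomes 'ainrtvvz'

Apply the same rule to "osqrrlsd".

Each output is the input with this applied: shift every letter 13 places forward in the alphabet (wrapping around) — i.e. ROT13, then sort the characters into alphabetical order.
"osqrrlsd" → "bfdeeyfq" → "bdeeffqy".

bdeeffqy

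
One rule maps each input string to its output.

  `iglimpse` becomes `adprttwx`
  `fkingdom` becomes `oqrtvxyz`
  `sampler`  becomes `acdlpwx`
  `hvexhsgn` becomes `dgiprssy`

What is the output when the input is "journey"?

cfjpuyz

The rule is to shift every letter 11 places forward in the alphabet (wrapping around), then sort the characters into alphabetical order.
For "journey", step one produces "uzfcypj"; step two turns that into "cfjpuyz".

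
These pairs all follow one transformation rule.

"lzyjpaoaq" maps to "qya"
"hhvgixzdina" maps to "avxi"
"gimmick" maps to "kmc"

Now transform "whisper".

Looking at the pairs, the operation is to move the last character to the front, then keep one character in every 3, starting at position 1 (positions 1st, 4th, 7th, ...).
Applying both steps to "whisper": "rwhispe", then "rie".
(Check on "gimmick": → "kgimmic" → "kmc" ✓)

rie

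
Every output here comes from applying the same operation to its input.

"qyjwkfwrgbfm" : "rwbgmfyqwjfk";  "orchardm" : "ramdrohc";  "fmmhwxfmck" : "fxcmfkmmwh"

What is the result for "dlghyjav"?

jyvaldhg

In each case the input is transformed by: swap the front and back halves of the string, then swap each adjacent pair of characters (1↔2, 3↔4, ...).
On "dlghyjav" that produces "jyvaldhg".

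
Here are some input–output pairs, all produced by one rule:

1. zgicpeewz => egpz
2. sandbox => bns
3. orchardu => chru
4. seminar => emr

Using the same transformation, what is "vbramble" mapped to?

What's happening: sort the characters into alphabetical order, then keep every other character starting from the second (positions 2nd, 4th, 6th, ...).
Working it through for "vbramble": intermediate "abbelmrv", final "bemv".

bemv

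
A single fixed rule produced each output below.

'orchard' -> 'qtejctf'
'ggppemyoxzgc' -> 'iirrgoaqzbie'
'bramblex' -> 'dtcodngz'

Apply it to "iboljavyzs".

Looking at the pairs, the operation is to shift every letter 2 places forward in the alphabet (wrapping around).
So "iboljavyzs" becomes "kdqnlcxabu".

kdqnlcxabu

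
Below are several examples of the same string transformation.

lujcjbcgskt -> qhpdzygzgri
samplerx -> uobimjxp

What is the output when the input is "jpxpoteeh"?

The pattern: reverse the string, then shift every letter 3 places backward in the alphabet (wrapping around).
On "jpxpoteeh" that produces "ebbqlmumg".
(Check on "lujcjbcgskt": → "tksgcbjcjul" → "qhpdzygzgri" ✓)

ebbqlmumg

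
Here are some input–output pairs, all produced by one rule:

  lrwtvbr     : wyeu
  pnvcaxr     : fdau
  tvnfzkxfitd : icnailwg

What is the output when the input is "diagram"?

In each case the input is transformed by: shift every letter 3 places forward in the alphabet (wrapping around), then delete the first 3 characters.
"diagram" → "judp".

judp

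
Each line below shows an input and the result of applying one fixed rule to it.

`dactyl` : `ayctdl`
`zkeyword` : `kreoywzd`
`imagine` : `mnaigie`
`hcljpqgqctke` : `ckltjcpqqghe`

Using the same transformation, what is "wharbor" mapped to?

hoabrwr

The transformation: take characters alternately from the front and the back (1st, last, 2nd, 2nd-last, ...), then move the first 2 characters to the end (rotate left by 2).
On "wharbor" that produces "hoabrwr".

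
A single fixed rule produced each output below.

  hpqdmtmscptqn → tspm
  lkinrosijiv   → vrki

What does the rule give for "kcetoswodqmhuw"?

woomc

Looking at the pairs, the operation is to keep one character in every 3, starting at position 2 (positions 2nd, 5th, 8th, ...), then sort the characters into reverse alphabetical order.
Starting from "kcetoswodqmhuw": after the first operation, "coomw"; after the second, "woomc".
(Check on "hpqdmtmscptqn": → "pmst" → "tspm" ✓)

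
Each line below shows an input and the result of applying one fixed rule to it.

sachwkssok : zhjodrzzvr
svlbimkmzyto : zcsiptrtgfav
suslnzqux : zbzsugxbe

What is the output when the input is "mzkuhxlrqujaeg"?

tgrboesyxbqhln

The transformation: shift every letter 7 places forward in the alphabet (wrapping around).
"mzkuhxlrqujaeg" → "tgrboesyxbqhln".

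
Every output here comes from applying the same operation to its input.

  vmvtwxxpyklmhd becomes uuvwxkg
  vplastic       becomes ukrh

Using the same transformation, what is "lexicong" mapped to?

Rule — shift every letter 1 place backward in the alphabet (wrapping around), then keep every other character starting from the first (positions 1st, 3rd, 5th, ...).
On "lexicong": the first step gives "kdwhbnmf", and the second then gives "kwbm".
(Check on "vmvtwxxpyklmhd": → "ulusvwwoxjklgc" → "uuvwxkg" ✓)

kwbm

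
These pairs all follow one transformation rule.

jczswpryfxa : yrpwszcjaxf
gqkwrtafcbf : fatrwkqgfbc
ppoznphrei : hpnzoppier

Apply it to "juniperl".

The rule is to reverse the string, then move the first 3 characters to the end (rotate left by 3).
On "juniperl": the first step gives "lrepinuj", and the second then gives "pinujlre".
(Check on "jczswpryfxa": → "axfyrpwszcj" → "yrpwszcjaxf" ✓)

pinujlre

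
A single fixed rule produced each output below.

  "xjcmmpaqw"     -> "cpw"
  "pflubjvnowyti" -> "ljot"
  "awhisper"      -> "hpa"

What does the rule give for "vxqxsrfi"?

qrv

What's happening: move the first character to the end, then keep one character in every 3, starting at position 2 (positions 2nd, 5th, 8th, ...).
So "vxqxsrfi" becomes "qrv".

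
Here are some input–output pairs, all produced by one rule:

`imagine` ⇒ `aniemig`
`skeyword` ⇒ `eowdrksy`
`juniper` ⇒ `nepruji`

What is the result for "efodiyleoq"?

Rule — swap each adjacent pair of characters (1↔2, 3↔4, ...), then move the first 3 characters to the end (rotate left by 3).
Doing the same to "efodiyleoq": "oyielqofed".

oyielqofed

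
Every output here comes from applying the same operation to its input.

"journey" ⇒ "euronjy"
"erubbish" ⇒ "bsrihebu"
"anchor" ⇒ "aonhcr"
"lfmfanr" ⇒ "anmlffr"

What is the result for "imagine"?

amiigen

Looking at the pairs, the operation is to sort the characters into reverse alphabetical order, then swap the first and last characters.
Applying both steps to "imagine": "nmiigea", then "amiigen".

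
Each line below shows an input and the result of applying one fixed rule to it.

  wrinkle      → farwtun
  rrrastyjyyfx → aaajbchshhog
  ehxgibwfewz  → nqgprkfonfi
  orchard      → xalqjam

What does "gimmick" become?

The rule is to shift every letter 9 places forward in the alphabet (wrapping around).
Doing the same to "gimmick": "prvvrlt".

prvvrlt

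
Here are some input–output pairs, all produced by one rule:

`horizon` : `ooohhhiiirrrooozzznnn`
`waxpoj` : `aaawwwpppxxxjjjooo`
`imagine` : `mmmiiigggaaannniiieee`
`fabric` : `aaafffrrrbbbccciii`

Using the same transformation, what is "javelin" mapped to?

Each output is the input with this applied: swap each adjacent pair of characters (1↔2, 3↔4, ...), then repeat every character 3 times.
"javelin" → "aaajjjeeevvviiilllnnn".

aaajjjeeevvviiilllnnn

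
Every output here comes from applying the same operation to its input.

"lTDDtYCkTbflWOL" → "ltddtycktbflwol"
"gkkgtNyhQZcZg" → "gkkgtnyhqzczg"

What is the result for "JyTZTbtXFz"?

The rule is to convert every letter to lowercase.
On "JyTZTbtXFz" that produces "jytztbtxfz".

jytztbtxfz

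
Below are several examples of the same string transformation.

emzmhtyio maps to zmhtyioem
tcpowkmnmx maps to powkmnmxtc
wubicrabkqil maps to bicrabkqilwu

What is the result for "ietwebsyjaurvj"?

Looking at the pairs, the operation is to move the first 2 characters to the end (rotate left by 2).
Doing the same to "ietwebsyjaurvj": "twebsyjaurvjie".

twebsyjaurvjie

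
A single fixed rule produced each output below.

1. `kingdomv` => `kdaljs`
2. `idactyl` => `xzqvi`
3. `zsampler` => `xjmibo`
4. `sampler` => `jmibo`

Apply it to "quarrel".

xoobi

What's happening: shift every letter 3 places backward in the alphabet (wrapping around), then delete the first 2 characters.
Applying that to "quarrel" gives "xoobi".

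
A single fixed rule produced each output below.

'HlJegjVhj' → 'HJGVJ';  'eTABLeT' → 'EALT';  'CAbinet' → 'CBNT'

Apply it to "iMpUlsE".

IPLE

Looking at the pairs, the operation is to keep every other character starting from the first (positions 1st, 3rd, 5th, ...), then convert every letter to uppercase.
For "iMpUlsE", step one produces "iplE"; step two turns that into "IPLE".
(Check on "eTABLeT": → "eALT" → "EALT" ✓)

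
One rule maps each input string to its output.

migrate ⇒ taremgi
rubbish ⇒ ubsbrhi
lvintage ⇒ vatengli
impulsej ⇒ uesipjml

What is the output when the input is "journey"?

In each case the input is transformed by: sort the characters into reverse alphabetical order, then take characters alternately from the front and the back (1st, last, 2nd, 2nd-last, ...).
"journey" → "yuronje" → "yeujrno".
(Check on "lvintage": → "vtnligea" → "vatengli" ✓)

yeujrno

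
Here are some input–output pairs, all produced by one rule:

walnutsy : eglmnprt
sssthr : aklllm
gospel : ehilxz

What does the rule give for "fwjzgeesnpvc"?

Each output is the input with this applied: shift every letter 7 places backward in the alphabet (wrapping around), then sort the characters into alphabetical order.
For "fwjzgeesnpvc", step one produces "ypcszxxlgiov"; step two turns that into "cgilopsvxxyz".

cgilopsvxxyz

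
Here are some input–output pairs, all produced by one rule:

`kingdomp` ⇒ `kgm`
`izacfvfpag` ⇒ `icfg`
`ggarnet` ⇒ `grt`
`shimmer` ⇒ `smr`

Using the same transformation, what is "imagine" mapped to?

The pattern: keep one character in every 3, starting at position 1 (positions 1st, 4th, 7th, ...).
On "imagine" that produces "ige".

ige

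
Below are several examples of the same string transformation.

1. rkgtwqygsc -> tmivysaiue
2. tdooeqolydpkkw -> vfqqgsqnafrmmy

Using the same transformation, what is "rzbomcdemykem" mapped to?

The transformation: shift every letter 2 places forward in the alphabet (wrapping around).
So "rzbomcdemykem" becomes "tbdqoefgoamgo".

tbdqoefgoamgo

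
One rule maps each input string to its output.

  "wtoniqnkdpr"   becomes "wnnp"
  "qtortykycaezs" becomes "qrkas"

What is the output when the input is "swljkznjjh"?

Rule — keep one character in every 3, starting at position 1 (positions 1st, 4th, 7th, ...).
Applying that to "swljkznjjh" gives "sjnh".

sjnh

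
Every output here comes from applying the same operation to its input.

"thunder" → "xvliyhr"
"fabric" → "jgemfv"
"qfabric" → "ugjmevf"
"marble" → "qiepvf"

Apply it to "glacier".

The pattern: take characters alternately from the front and the back (1st, last, 2nd, 2nd-last, ...), then shift every letter 4 places forward in the alphabet (wrapping around).
Applying that to "glacier" gives "kvpiemg".

kvpiemg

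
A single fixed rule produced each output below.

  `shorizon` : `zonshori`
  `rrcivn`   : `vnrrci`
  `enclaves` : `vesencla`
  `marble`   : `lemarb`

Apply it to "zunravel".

velzunra

Each output is the input with this applied: swap the front and back halves of the string, then move the first character to the end.
So "zunravel" becomes "velzunra".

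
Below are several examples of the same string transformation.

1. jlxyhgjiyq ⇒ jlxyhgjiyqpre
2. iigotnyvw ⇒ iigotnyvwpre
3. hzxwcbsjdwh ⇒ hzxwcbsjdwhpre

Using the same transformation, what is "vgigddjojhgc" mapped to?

Rule — append "pre".
Doing the same to "vgigddjojhgc": "vgigddjojhgcpre".

vgigddjojhgcpre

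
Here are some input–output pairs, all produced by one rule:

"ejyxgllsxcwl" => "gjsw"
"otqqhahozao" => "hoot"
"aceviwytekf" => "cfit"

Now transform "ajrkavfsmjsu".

The transformation: keep one character in every 3, starting at position 2 (positions 2nd, 5th, 8th, ...), then sort the characters into alphabetical order.
On "ajrkavfsmjsu": the first step gives "jass", and the second then gives "ajss".

ajss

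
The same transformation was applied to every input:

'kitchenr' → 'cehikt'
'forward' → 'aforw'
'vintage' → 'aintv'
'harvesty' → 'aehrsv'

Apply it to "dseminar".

The pattern: delete the last 2 characters, then sort the characters into alphabetical order.
On "dseminar": the first step gives "dsemin", and the second then gives "deimns".
(Check on "vintage": → "vinta" → "aintv" ✓)

deimns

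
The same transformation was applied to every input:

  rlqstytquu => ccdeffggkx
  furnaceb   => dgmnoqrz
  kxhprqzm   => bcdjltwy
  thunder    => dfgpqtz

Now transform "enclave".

hmoqqxz

What's happening: shift every letter 12 places forward in the alphabet (wrapping around), then sort the characters into alphabetical order.
Applying both steps to "enclave": "qzoxmhq", then "hmoqqxz".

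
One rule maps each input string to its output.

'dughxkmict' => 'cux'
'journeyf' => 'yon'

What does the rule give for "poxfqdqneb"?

eoq

The rule is to move the last 3 characters to the front (rotate right by 3), then keep one character in every 3, starting at position 2 (positions 2nd, 5th, 8th, ...).
Starting from "poxfqdqneb": after the first operation, "nebpoxfqdq"; after the second, "eoq".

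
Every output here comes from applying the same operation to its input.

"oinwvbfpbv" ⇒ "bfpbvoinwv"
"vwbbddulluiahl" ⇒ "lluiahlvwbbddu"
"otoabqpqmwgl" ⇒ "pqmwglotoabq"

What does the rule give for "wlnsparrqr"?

arrqrwlnsp

Rule — swap the front and back halves of the string.
On "wlnsparrqr" that produces "arrqrwlnsp".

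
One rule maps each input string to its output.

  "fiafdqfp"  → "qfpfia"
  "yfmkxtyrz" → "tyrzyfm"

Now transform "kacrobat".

In each case the input is transformed by: move the first 3 characters to the end (rotate left by 3), then delete the first 2 characters.
"kacrobat" → "robatkac" → "batkac".

batkac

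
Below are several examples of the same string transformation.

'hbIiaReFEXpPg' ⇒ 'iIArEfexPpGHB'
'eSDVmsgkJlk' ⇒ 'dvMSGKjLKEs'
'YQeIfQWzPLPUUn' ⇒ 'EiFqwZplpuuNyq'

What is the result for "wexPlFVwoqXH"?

What's happening: move the first 2 characters to the end (rotate left by 2), then flip the case of every letter.
Applying both steps to "wexPlFVwoqXH": "xPlFVwoqXHwe", then "XpLfvWOQxhWE".

XpLfvWOQxhWE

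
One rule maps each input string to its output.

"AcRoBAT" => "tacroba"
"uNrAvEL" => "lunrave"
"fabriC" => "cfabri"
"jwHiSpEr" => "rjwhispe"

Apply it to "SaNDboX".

xsandbo

The transformation: move the last character to the front, then convert every letter to lowercase.
Working it through for "SaNDboX": intermediate "XSaNDbo", final "xsandbo".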